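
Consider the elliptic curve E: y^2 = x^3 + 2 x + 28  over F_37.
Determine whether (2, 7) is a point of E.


Check whether y^2 = x^3 + 2 x + 28 (mod 37) for (x, y) = (2, 7).
LHS: y^2 = 7^2 mod 37 = 12
RHS: x^3 + 2 x + 28 = 2^3 + 2*2 + 28 mod 37 = 3
LHS != RHS

No, not on the curve


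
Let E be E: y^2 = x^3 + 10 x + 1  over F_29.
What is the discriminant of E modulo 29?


4 a^3 + 27 b^2 = 4*10^3 + 27*1^2 = 4000 + 27 = 4027
Delta = -16 * (4027) = -64432
Delta mod 29 = 6

Delta = 6 (mod 29)


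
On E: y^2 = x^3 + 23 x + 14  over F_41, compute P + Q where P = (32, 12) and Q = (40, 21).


P != Q, so use the chord formula.
s = (y2 - y1) / (x2 - x1) = (9) / (8) mod 41 = 37
x3 = s^2 - x1 - x2 mod 41 = 37^2 - 32 - 40 = 26
y3 = s (x1 - x3) - y1 mod 41 = 37 * (32 - 26) - 12 = 5

P + Q = (26, 5)


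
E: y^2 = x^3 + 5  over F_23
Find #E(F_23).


For each x in F_23, count y with y^2 = x^3 + 0 x + 5 mod 23:
  x = 1: RHS = 6, y in [11, 12]  -> 2 point(s)
  x = 2: RHS = 13, y in [6, 17]  -> 2 point(s)
  x = 3: RHS = 9, y in [3, 20]  -> 2 point(s)
  x = 4: RHS = 0, y in [0]  -> 1 point(s)
  x = 7: RHS = 3, y in [7, 16]  -> 2 point(s)
  x = 10: RHS = 16, y in [4, 19]  -> 2 point(s)
  x = 11: RHS = 2, y in [5, 18]  -> 2 point(s)
  x = 12: RHS = 8, y in [10, 13]  -> 2 point(s)
  x = 14: RHS = 12, y in [9, 14]  -> 2 point(s)
  x = 18: RHS = 18, y in [8, 15]  -> 2 point(s)
  x = 20: RHS = 1, y in [1, 22]  -> 2 point(s)
  x = 22: RHS = 4, y in [2, 21]  -> 2 point(s)
Affine points: 23. Add the point at infinity: total = 24.

#E(F_23) = 24


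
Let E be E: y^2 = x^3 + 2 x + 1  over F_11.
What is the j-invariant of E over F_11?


Delta = -16(4 a^3 + 27 b^2) mod 11 = 2
-1728 * (4 a)^3 = -1728 * (4*2)^3 mod 11 = 5
j = 5 * 2^(-1) mod 11 = 8

j = 8 (mod 11)


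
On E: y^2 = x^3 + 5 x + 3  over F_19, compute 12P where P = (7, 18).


k = 12 = 1100_2 (binary, LSB first: 0011)
Double-and-add from P = (7, 18):
  bit 0 = 0: acc unchanged = O
  bit 1 = 0: acc unchanged = O
  bit 2 = 1: acc = O + (13, 2) = (13, 2)
  bit 3 = 1: acc = (13, 2) + (18, 4) = (14, 9)

12P = (14, 9)


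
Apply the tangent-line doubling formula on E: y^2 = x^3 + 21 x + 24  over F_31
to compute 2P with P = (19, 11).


Doubling: s = (3 x1^2 + a) / (2 y1)
s = (3*19^2 + 21) / (2*11) mod 31 = 22
x3 = s^2 - 2 x1 mod 31 = 22^2 - 2*19 = 12
y3 = s (x1 - x3) - y1 mod 31 = 22 * (19 - 12) - 11 = 19

2P = (12, 19)


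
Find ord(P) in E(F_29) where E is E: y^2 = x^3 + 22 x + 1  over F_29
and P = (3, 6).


Compute successive multiples of P until we hit O:
  1P = (3, 6)
  2P = (0, 28)
  3P = (25, 20)
  4P = (5, 27)
  5P = (8, 14)
  6P = (2, 13)
  7P = (15, 20)
  8P = (18, 20)
  ... (continuing to 18P)
  18P = O

ord(P) = 18


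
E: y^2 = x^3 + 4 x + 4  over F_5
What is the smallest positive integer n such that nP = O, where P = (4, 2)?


Compute successive multiples of P until we hit O:
  1P = (4, 2)
  2P = (1, 2)
  3P = (0, 3)
  4P = (2, 0)
  5P = (0, 2)
  6P = (1, 3)
  7P = (4, 3)
  8P = O

ord(P) = 8


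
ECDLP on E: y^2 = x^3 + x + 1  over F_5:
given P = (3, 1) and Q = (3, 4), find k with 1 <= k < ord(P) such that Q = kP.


Enumerate multiples of P until we hit Q = (3, 4):
  1P = (3, 1)
  2P = (0, 1)
  3P = (2, 4)
  4P = (4, 2)
  5P = (4, 3)
  6P = (2, 1)
  7P = (0, 4)
  8P = (3, 4)
Match found at i = 8.

k = 8


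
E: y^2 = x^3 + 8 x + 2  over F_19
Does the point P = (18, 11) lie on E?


Check whether y^2 = x^3 + 8 x + 2 (mod 19) for (x, y) = (18, 11).
LHS: y^2 = 11^2 mod 19 = 7
RHS: x^3 + 8 x + 2 = 18^3 + 8*18 + 2 mod 19 = 12
LHS != RHS

No, not on the curve


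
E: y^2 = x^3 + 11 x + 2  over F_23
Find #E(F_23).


For each x in F_23, count y with y^2 = x^3 + 11 x + 2 mod 23:
  x = 0: RHS = 2, y in [5, 18]  -> 2 point(s)
  x = 2: RHS = 9, y in [3, 20]  -> 2 point(s)
  x = 3: RHS = 16, y in [4, 19]  -> 2 point(s)
  x = 4: RHS = 18, y in [8, 15]  -> 2 point(s)
  x = 6: RHS = 8, y in [10, 13]  -> 2 point(s)
  x = 7: RHS = 8, y in [10, 13]  -> 2 point(s)
  x = 8: RHS = 4, y in [2, 21]  -> 2 point(s)
  x = 9: RHS = 2, y in [5, 18]  -> 2 point(s)
  x = 10: RHS = 8, y in [10, 13]  -> 2 point(s)
  x = 14: RHS = 2, y in [5, 18]  -> 2 point(s)
  x = 15: RHS = 0, y in [0]  -> 1 point(s)
  x = 18: RHS = 6, y in [11, 12]  -> 2 point(s)
  x = 19: RHS = 9, y in [3, 20]  -> 2 point(s)
  x = 21: RHS = 18, y in [8, 15]  -> 2 point(s)
  x = 22: RHS = 13, y in [6, 17]  -> 2 point(s)
Affine points: 29. Add the point at infinity: total = 30.

#E(F_23) = 30


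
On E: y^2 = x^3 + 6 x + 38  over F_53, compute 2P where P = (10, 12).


Doubling: s = (3 x1^2 + a) / (2 y1)
s = (3*10^2 + 6) / (2*12) mod 53 = 26
x3 = s^2 - 2 x1 mod 53 = 26^2 - 2*10 = 20
y3 = s (x1 - x3) - y1 mod 53 = 26 * (10 - 20) - 12 = 46

2P = (20, 46)


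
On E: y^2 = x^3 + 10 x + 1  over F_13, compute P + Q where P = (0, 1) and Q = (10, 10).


P != Q, so use the chord formula.
s = (y2 - y1) / (x2 - x1) = (9) / (10) mod 13 = 10
x3 = s^2 - x1 - x2 mod 13 = 10^2 - 0 - 10 = 12
y3 = s (x1 - x3) - y1 mod 13 = 10 * (0 - 12) - 1 = 9

P + Q = (12, 9)


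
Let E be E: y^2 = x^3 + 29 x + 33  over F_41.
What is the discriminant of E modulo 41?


4 a^3 + 27 b^2 = 4*29^3 + 27*33^2 = 97556 + 29403 = 126959
Delta = -16 * (126959) = -2031344
Delta mod 41 = 1

Delta = 1 (mod 41)


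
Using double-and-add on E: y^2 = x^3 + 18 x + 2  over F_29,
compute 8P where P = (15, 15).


k = 8 = 1000_2 (binary, LSB first: 0001)
Double-and-add from P = (15, 15):
  bit 0 = 0: acc unchanged = O
  bit 1 = 0: acc unchanged = O
  bit 2 = 0: acc unchanged = O
  bit 3 = 1: acc = O + (4, 15) = (4, 15)

8P = (4, 15)


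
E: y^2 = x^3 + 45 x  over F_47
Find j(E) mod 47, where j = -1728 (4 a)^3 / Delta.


Delta = -16(4 a^3 + 27 b^2) mod 47 = 42
-1728 * (4 a)^3 = -1728 * (4*45)^3 mod 47 = 8
j = 8 * 42^(-1) mod 47 = 36

j = 36 (mod 47)


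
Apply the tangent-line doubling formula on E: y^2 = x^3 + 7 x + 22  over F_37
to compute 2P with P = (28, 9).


Doubling: s = (3 x1^2 + a) / (2 y1)
s = (3*28^2 + 7) / (2*9) mod 37 = 18
x3 = s^2 - 2 x1 mod 37 = 18^2 - 2*28 = 9
y3 = s (x1 - x3) - y1 mod 37 = 18 * (28 - 9) - 9 = 0

2P = (9, 0)


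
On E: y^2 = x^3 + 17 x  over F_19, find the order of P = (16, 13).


Compute successive multiples of P until we hit O:
  1P = (16, 13)
  2P = (11, 13)
  3P = (11, 6)
  4P = (16, 6)
  5P = O

ord(P) = 5


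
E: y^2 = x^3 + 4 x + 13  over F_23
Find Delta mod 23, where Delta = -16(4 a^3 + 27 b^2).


4 a^3 + 27 b^2 = 4*4^3 + 27*13^2 = 256 + 4563 = 4819
Delta = -16 * (4819) = -77104
Delta mod 23 = 15

Delta = 15 (mod 23)


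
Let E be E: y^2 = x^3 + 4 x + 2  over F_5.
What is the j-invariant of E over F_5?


Delta = -16(4 a^3 + 27 b^2) mod 5 = 1
-1728 * (4 a)^3 = -1728 * (4*4)^3 mod 5 = 2
j = 2 * 1^(-1) mod 5 = 2

j = 2 (mod 5)


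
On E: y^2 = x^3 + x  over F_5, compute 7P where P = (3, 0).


k = 7 = 111_2 (binary, LSB first: 111)
Double-and-add from P = (3, 0):
  bit 0 = 1: acc = O + (3, 0) = (3, 0)
  bit 1 = 1: acc = (3, 0) + O = (3, 0)
  bit 2 = 1: acc = (3, 0) + O = (3, 0)

7P = (3, 0)


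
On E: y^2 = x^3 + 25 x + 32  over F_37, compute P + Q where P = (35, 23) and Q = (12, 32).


P != Q, so use the chord formula.
s = (y2 - y1) / (x2 - x1) = (9) / (14) mod 37 = 35
x3 = s^2 - x1 - x2 mod 37 = 35^2 - 35 - 12 = 31
y3 = s (x1 - x3) - y1 mod 37 = 35 * (35 - 31) - 23 = 6

P + Q = (31, 6)


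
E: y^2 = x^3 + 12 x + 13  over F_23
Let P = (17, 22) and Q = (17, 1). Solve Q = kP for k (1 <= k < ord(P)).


Enumerate multiples of P until we hit Q = (17, 1):
  1P = (17, 22)
  2P = (1, 7)
  3P = (11, 21)
  4P = (11, 2)
  5P = (1, 16)
  6P = (17, 1)
Match found at i = 6.

k = 6


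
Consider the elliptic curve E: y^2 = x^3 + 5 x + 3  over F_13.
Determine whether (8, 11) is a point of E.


Check whether y^2 = x^3 + 5 x + 3 (mod 13) for (x, y) = (8, 11).
LHS: y^2 = 11^2 mod 13 = 4
RHS: x^3 + 5 x + 3 = 8^3 + 5*8 + 3 mod 13 = 9
LHS != RHS

No, not on the curve


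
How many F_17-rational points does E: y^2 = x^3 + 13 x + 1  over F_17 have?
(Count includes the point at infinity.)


For each x in F_17, count y with y^2 = x^3 + 13 x + 1 mod 17:
  x = 0: RHS = 1, y in [1, 16]  -> 2 point(s)
  x = 1: RHS = 15, y in [7, 10]  -> 2 point(s)
  x = 2: RHS = 1, y in [1, 16]  -> 2 point(s)
  x = 3: RHS = 16, y in [4, 13]  -> 2 point(s)
  x = 4: RHS = 15, y in [7, 10]  -> 2 point(s)
  x = 5: RHS = 4, y in [2, 15]  -> 2 point(s)
  x = 10: RHS = 9, y in [3, 14]  -> 2 point(s)
  x = 11: RHS = 13, y in [8, 9]  -> 2 point(s)
  x = 12: RHS = 15, y in [7, 10]  -> 2 point(s)
  x = 13: RHS = 4, y in [2, 15]  -> 2 point(s)
  x = 15: RHS = 1, y in [1, 16]  -> 2 point(s)
  x = 16: RHS = 4, y in [2, 15]  -> 2 point(s)
Affine points: 24. Add the point at infinity: total = 25.

#E(F_17) = 25


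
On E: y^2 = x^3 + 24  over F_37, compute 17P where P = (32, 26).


k = 17 = 10001_2 (binary, LSB first: 10001)
Double-and-add from P = (32, 26):
  bit 0 = 1: acc = O + (32, 26) = (32, 26)
  bit 1 = 0: acc unchanged = (32, 26)
  bit 2 = 0: acc unchanged = (32, 26)
  bit 3 = 0: acc unchanged = (32, 26)
  bit 4 = 1: acc = (32, 26) + (29, 17) = (22, 4)

17P = (22, 4)


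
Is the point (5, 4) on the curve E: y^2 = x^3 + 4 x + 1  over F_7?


Check whether y^2 = x^3 + 4 x + 1 (mod 7) for (x, y) = (5, 4).
LHS: y^2 = 4^2 mod 7 = 2
RHS: x^3 + 4 x + 1 = 5^3 + 4*5 + 1 mod 7 = 6
LHS != RHS

No, not on the curve


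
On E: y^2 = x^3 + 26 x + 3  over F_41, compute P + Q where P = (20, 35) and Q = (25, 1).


P != Q, so use the chord formula.
s = (y2 - y1) / (x2 - x1) = (7) / (5) mod 41 = 26
x3 = s^2 - x1 - x2 mod 41 = 26^2 - 20 - 25 = 16
y3 = s (x1 - x3) - y1 mod 41 = 26 * (20 - 16) - 35 = 28

P + Q = (16, 28)


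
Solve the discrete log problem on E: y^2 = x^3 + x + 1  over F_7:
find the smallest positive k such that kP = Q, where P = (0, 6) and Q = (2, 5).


Enumerate multiples of P until we hit Q = (2, 5):
  1P = (0, 6)
  2P = (2, 2)
  3P = (2, 5)
Match found at i = 3.

k = 3


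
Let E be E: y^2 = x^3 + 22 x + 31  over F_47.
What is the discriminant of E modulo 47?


4 a^3 + 27 b^2 = 4*22^3 + 27*31^2 = 42592 + 25947 = 68539
Delta = -16 * (68539) = -1096624
Delta mod 47 = 27

Delta = 27 (mod 47)


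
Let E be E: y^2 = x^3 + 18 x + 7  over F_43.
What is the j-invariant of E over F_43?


Delta = -16(4 a^3 + 27 b^2) mod 43 = 23
-1728 * (4 a)^3 = -1728 * (4*18)^3 mod 43 = 22
j = 22 * 23^(-1) mod 43 = 29

j = 29 (mod 43)


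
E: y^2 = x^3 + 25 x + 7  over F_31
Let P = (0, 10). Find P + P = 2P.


Doubling: s = (3 x1^2 + a) / (2 y1)
s = (3*0^2 + 25) / (2*10) mod 31 = 9
x3 = s^2 - 2 x1 mod 31 = 9^2 - 2*0 = 19
y3 = s (x1 - x3) - y1 mod 31 = 9 * (0 - 19) - 10 = 5

2P = (19, 5)


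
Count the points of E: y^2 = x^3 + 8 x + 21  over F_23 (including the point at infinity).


For each x in F_23, count y with y^2 = x^3 + 8 x + 21 mod 23:
  x = 3: RHS = 3, y in [7, 16]  -> 2 point(s)
  x = 4: RHS = 2, y in [5, 18]  -> 2 point(s)
  x = 5: RHS = 2, y in [5, 18]  -> 2 point(s)
  x = 6: RHS = 9, y in [3, 20]  -> 2 point(s)
  x = 7: RHS = 6, y in [11, 12]  -> 2 point(s)
  x = 14: RHS = 2, y in [5, 18]  -> 2 point(s)
  x = 16: RHS = 13, y in [6, 17]  -> 2 point(s)
  x = 20: RHS = 16, y in [4, 19]  -> 2 point(s)
  x = 22: RHS = 12, y in [9, 14]  -> 2 point(s)
Affine points: 18. Add the point at infinity: total = 19.

#E(F_23) = 19


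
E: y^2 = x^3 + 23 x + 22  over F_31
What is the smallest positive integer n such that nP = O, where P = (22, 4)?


Compute successive multiples of P until we hit O:
  1P = (22, 4)
  2P = (25, 28)
  3P = (17, 5)
  4P = (28, 22)
  5P = (21, 30)
  6P = (13, 10)
  7P = (24, 18)
  8P = (3, 5)
  ... (continuing to 37P)
  37P = O

ord(P) = 37


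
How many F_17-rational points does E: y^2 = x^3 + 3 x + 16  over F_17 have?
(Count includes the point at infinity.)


For each x in F_17, count y with y^2 = x^3 + 3 x + 16 mod 17:
  x = 0: RHS = 16, y in [4, 13]  -> 2 point(s)
  x = 2: RHS = 13, y in [8, 9]  -> 2 point(s)
  x = 3: RHS = 1, y in [1, 16]  -> 2 point(s)
  x = 8: RHS = 8, y in [5, 12]  -> 2 point(s)
  x = 10: RHS = 9, y in [3, 14]  -> 2 point(s)
  x = 13: RHS = 8, y in [5, 12]  -> 2 point(s)
  x = 15: RHS = 2, y in [6, 11]  -> 2 point(s)
Affine points: 14. Add the point at infinity: total = 15.

#E(F_17) = 15


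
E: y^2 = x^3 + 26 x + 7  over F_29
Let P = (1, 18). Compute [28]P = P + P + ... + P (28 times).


k = 28 = 11100_2 (binary, LSB first: 00111)
Double-and-add from P = (1, 18):
  bit 0 = 0: acc unchanged = O
  bit 1 = 0: acc unchanged = O
  bit 2 = 1: acc = O + (24, 10) = (24, 10)
  bit 3 = 1: acc = (24, 10) + (16, 13) = (5, 1)
  bit 4 = 1: acc = (5, 1) + (4, 1) = (20, 28)

28P = (20, 28)


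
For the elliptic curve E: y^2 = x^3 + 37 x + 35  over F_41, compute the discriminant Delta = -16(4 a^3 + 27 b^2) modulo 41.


4 a^3 + 27 b^2 = 4*37^3 + 27*35^2 = 202612 + 33075 = 235687
Delta = -16 * (235687) = -3770992
Delta mod 41 = 24

Delta = 24 (mod 41)


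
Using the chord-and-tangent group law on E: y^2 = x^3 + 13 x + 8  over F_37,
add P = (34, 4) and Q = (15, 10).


P != Q, so use the chord formula.
s = (y2 - y1) / (x2 - x1) = (6) / (18) mod 37 = 25
x3 = s^2 - x1 - x2 mod 37 = 25^2 - 34 - 15 = 21
y3 = s (x1 - x3) - y1 mod 37 = 25 * (34 - 21) - 4 = 25

P + Q = (21, 25)


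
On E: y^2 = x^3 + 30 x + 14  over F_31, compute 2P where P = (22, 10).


Doubling: s = (3 x1^2 + a) / (2 y1)
s = (3*22^2 + 30) / (2*10) mod 31 = 9
x3 = s^2 - 2 x1 mod 31 = 9^2 - 2*22 = 6
y3 = s (x1 - x3) - y1 mod 31 = 9 * (22 - 6) - 10 = 10

2P = (6, 10)


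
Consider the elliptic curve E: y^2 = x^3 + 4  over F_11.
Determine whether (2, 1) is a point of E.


Check whether y^2 = x^3 + 0 x + 4 (mod 11) for (x, y) = (2, 1).
LHS: y^2 = 1^2 mod 11 = 1
RHS: x^3 + 0 x + 4 = 2^3 + 0*2 + 4 mod 11 = 1
LHS = RHS

Yes, on the curve


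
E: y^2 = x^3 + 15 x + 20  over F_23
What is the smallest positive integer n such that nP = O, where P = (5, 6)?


Compute successive multiples of P until we hit O:
  1P = (5, 6)
  2P = (6, 21)
  3P = (7, 10)
  4P = (15, 20)
  5P = (16, 20)
  6P = (4, 12)
  7P = (4, 11)
  8P = (16, 3)
  ... (continuing to 13P)
  13P = O

ord(P) = 13


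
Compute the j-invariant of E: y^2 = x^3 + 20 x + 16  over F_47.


Delta = -16(4 a^3 + 27 b^2) mod 47 = 17
-1728 * (4 a)^3 = -1728 * (4*20)^3 mod 47 = 37
j = 37 * 17^(-1) mod 47 = 16

j = 16 (mod 47)


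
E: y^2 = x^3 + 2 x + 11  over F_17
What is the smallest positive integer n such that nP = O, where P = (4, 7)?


Compute successive multiples of P until we hit O:
  1P = (4, 7)
  2P = (11, 2)
  3P = (15, 13)
  4P = (16, 5)
  5P = (6, 16)
  6P = (6, 1)
  7P = (16, 12)
  8P = (15, 4)
  ... (continuing to 11P)
  11P = O

ord(P) = 11


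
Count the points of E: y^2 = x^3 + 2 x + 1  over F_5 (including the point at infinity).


For each x in F_5, count y with y^2 = x^3 + 2 x + 1 mod 5:
  x = 0: RHS = 1, y in [1, 4]  -> 2 point(s)
  x = 1: RHS = 4, y in [2, 3]  -> 2 point(s)
  x = 3: RHS = 4, y in [2, 3]  -> 2 point(s)
Affine points: 6. Add the point at infinity: total = 7.

#E(F_5) = 7


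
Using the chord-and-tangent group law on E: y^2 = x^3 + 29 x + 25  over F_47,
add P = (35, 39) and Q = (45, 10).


P != Q, so use the chord formula.
s = (y2 - y1) / (x2 - x1) = (18) / (10) mod 47 = 30
x3 = s^2 - x1 - x2 mod 47 = 30^2 - 35 - 45 = 21
y3 = s (x1 - x3) - y1 mod 47 = 30 * (35 - 21) - 39 = 5

P + Q = (21, 5)


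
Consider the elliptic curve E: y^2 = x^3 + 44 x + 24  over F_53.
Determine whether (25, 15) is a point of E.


Check whether y^2 = x^3 + 44 x + 24 (mod 53) for (x, y) = (25, 15).
LHS: y^2 = 15^2 mod 53 = 13
RHS: x^3 + 44 x + 24 = 25^3 + 44*25 + 24 mod 53 = 1
LHS != RHS

No, not on the curve


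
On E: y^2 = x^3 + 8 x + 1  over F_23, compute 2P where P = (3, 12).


Doubling: s = (3 x1^2 + a) / (2 y1)
s = (3*3^2 + 8) / (2*12) mod 23 = 12
x3 = s^2 - 2 x1 mod 23 = 12^2 - 2*3 = 0
y3 = s (x1 - x3) - y1 mod 23 = 12 * (3 - 0) - 12 = 1

2P = (0, 1)


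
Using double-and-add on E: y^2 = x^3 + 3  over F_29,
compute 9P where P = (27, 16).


k = 9 = 1001_2 (binary, LSB first: 1001)
Double-and-add from P = (27, 16):
  bit 0 = 1: acc = O + (27, 16) = (27, 16)
  bit 1 = 0: acc unchanged = (27, 16)
  bit 2 = 0: acc unchanged = (27, 16)
  bit 3 = 1: acc = (27, 16) + (4, 3) = (18, 8)

9P = (18, 8)


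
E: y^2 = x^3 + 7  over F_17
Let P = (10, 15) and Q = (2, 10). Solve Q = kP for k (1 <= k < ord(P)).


Enumerate multiples of P until we hit Q = (2, 10):
  1P = (10, 15)
  2P = (12, 16)
  3P = (8, 3)
  4P = (1, 5)
  5P = (15, 4)
  6P = (5, 8)
  7P = (6, 11)
  8P = (2, 10)
Match found at i = 8.

k = 8


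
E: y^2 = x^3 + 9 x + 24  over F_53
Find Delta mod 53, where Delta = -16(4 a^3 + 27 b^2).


4 a^3 + 27 b^2 = 4*9^3 + 27*24^2 = 2916 + 15552 = 18468
Delta = -16 * (18468) = -295488
Delta mod 53 = 40

Delta = 40 (mod 53)


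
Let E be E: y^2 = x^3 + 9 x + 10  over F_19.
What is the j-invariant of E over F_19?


Delta = -16(4 a^3 + 27 b^2) mod 19 = 14
-1728 * (4 a)^3 = -1728 * (4*9)^3 mod 19 = 11
j = 11 * 14^(-1) mod 19 = 13

j = 13 (mod 19)


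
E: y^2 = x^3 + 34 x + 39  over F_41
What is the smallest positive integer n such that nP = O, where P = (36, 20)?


Compute successive multiples of P until we hit O:
  1P = (36, 20)
  2P = (1, 19)
  3P = (12, 17)
  4P = (18, 13)
  5P = (26, 34)
  6P = (40, 2)
  7P = (16, 13)
  8P = (21, 16)
  ... (continuing to 48P)
  48P = O

ord(P) = 48


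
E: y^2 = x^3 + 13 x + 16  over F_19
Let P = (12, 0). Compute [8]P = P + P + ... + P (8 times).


k = 8 = 1000_2 (binary, LSB first: 0001)
Double-and-add from P = (12, 0):
  bit 0 = 0: acc unchanged = O
  bit 1 = 0: acc unchanged = O
  bit 2 = 0: acc unchanged = O
  bit 3 = 1: acc = O + O = O

8P = O


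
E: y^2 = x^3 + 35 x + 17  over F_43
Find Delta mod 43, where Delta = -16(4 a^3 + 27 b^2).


4 a^3 + 27 b^2 = 4*35^3 + 27*17^2 = 171500 + 7803 = 179303
Delta = -16 * (179303) = -2868848
Delta mod 43 = 26

Delta = 26 (mod 43)


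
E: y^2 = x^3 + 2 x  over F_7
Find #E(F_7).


For each x in F_7, count y with y^2 = x^3 + 2 x + 0 mod 7:
  x = 0: RHS = 0, y in [0]  -> 1 point(s)
  x = 4: RHS = 2, y in [3, 4]  -> 2 point(s)
  x = 5: RHS = 2, y in [3, 4]  -> 2 point(s)
  x = 6: RHS = 4, y in [2, 5]  -> 2 point(s)
Affine points: 7. Add the point at infinity: total = 8.

#E(F_7) = 8


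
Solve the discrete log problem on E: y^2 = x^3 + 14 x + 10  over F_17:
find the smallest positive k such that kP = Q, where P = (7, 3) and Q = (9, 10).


Enumerate multiples of P until we hit Q = (9, 10):
  1P = (7, 3)
  2P = (1, 5)
  3P = (11, 4)
  4P = (15, 12)
  5P = (13, 3)
  6P = (14, 14)
  7P = (12, 11)
  8P = (6, 2)
  9P = (5, 16)
  10P = (9, 10)
Match found at i = 10.

k = 10


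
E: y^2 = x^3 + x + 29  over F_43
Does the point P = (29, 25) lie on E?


Check whether y^2 = x^3 + 1 x + 29 (mod 43) for (x, y) = (29, 25).
LHS: y^2 = 25^2 mod 43 = 23
RHS: x^3 + 1 x + 29 = 29^3 + 1*29 + 29 mod 43 = 23
LHS = RHS

Yes, on the curve


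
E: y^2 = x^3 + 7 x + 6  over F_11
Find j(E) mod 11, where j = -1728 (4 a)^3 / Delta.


Delta = -16(4 a^3 + 27 b^2) mod 11 = 6
-1728 * (4 a)^3 = -1728 * (4*7)^3 mod 11 = 4
j = 4 * 6^(-1) mod 11 = 8

j = 8 (mod 11)


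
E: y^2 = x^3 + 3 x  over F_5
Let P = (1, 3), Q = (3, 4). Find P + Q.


P != Q, so use the chord formula.
s = (y2 - y1) / (x2 - x1) = (1) / (2) mod 5 = 3
x3 = s^2 - x1 - x2 mod 5 = 3^2 - 1 - 3 = 0
y3 = s (x1 - x3) - y1 mod 5 = 3 * (1 - 0) - 3 = 0

P + Q = (0, 0)


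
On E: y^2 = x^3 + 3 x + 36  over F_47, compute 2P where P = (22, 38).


Doubling: s = (3 x1^2 + a) / (2 y1)
s = (3*22^2 + 3) / (2*38) mod 47 = 21
x3 = s^2 - 2 x1 mod 47 = 21^2 - 2*22 = 21
y3 = s (x1 - x3) - y1 mod 47 = 21 * (22 - 21) - 38 = 30

2P = (21, 30)


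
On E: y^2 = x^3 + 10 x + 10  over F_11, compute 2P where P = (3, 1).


Doubling: s = (3 x1^2 + a) / (2 y1)
s = (3*3^2 + 10) / (2*1) mod 11 = 2
x3 = s^2 - 2 x1 mod 11 = 2^2 - 2*3 = 9
y3 = s (x1 - x3) - y1 mod 11 = 2 * (3 - 9) - 1 = 9

2P = (9, 9)


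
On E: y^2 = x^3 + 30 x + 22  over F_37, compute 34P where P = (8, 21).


k = 34 = 100010_2 (binary, LSB first: 010001)
Double-and-add from P = (8, 21):
  bit 0 = 0: acc unchanged = O
  bit 1 = 1: acc = O + (21, 16) = (21, 16)
  bit 2 = 0: acc unchanged = (21, 16)
  bit 3 = 0: acc unchanged = (21, 16)
  bit 4 = 0: acc unchanged = (21, 16)
  bit 5 = 1: acc = (21, 16) + (16, 11) = (1, 4)

34P = (1, 4)


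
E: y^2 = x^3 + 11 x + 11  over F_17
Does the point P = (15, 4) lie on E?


Check whether y^2 = x^3 + 11 x + 11 (mod 17) for (x, y) = (15, 4).
LHS: y^2 = 4^2 mod 17 = 16
RHS: x^3 + 11 x + 11 = 15^3 + 11*15 + 11 mod 17 = 15
LHS != RHS

No, not on the curve


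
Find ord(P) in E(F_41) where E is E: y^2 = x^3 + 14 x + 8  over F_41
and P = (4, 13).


Compute successive multiples of P until we hit O:
  1P = (4, 13)
  2P = (12, 31)
  3P = (7, 11)
  4P = (35, 35)
  5P = (38, 29)
  6P = (31, 37)
  7P = (24, 33)
  8P = (14, 18)
  ... (continuing to 54P)
  54P = O

ord(P) = 54


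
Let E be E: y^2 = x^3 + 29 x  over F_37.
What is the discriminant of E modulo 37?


4 a^3 + 27 b^2 = 4*29^3 + 27*0^2 = 97556 + 0 = 97556
Delta = -16 * (97556) = -1560896
Delta mod 37 = 23

Delta = 23 (mod 37)


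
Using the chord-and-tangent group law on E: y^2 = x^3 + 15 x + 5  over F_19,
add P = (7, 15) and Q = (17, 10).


P != Q, so use the chord formula.
s = (y2 - y1) / (x2 - x1) = (14) / (10) mod 19 = 9
x3 = s^2 - x1 - x2 mod 19 = 9^2 - 7 - 17 = 0
y3 = s (x1 - x3) - y1 mod 19 = 9 * (7 - 0) - 15 = 10

P + Q = (0, 10)


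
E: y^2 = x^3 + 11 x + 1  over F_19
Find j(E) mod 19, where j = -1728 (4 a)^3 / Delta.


Delta = -16(4 a^3 + 27 b^2) mod 19 = 17
-1728 * (4 a)^3 = -1728 * (4*11)^3 mod 19 = 7
j = 7 * 17^(-1) mod 19 = 6

j = 6 (mod 19)


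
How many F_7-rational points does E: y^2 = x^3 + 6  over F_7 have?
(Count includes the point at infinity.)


For each x in F_7, count y with y^2 = x^3 + 0 x + 6 mod 7:
  x = 1: RHS = 0, y in [0]  -> 1 point(s)
  x = 2: RHS = 0, y in [0]  -> 1 point(s)
  x = 4: RHS = 0, y in [0]  -> 1 point(s)
Affine points: 3. Add the point at infinity: total = 4.

#E(F_7) = 4


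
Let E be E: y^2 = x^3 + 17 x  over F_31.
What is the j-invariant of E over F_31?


Delta = -16(4 a^3 + 27 b^2) mod 31 = 1
-1728 * (4 a)^3 = -1728 * (4*17)^3 mod 31 = 23
j = 23 * 1^(-1) mod 31 = 23

j = 23 (mod 31)


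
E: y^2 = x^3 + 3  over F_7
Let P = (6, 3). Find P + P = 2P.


Doubling: s = (3 x1^2 + a) / (2 y1)
s = (3*6^2 + 0) / (2*3) mod 7 = 4
x3 = s^2 - 2 x1 mod 7 = 4^2 - 2*6 = 4
y3 = s (x1 - x3) - y1 mod 7 = 4 * (6 - 4) - 3 = 5

2P = (4, 5)


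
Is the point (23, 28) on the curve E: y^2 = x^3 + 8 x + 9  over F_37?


Check whether y^2 = x^3 + 8 x + 9 (mod 37) for (x, y) = (23, 28).
LHS: y^2 = 28^2 mod 37 = 7
RHS: x^3 + 8 x + 9 = 23^3 + 8*23 + 9 mod 37 = 2
LHS != RHS

No, not on the curve


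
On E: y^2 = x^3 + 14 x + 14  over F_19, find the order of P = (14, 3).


Compute successive multiples of P until we hit O:
  1P = (14, 3)
  2P = (11, 13)
  3P = (3, 11)
  4P = (3, 8)
  5P = (11, 6)
  6P = (14, 16)
  7P = O

ord(P) = 7


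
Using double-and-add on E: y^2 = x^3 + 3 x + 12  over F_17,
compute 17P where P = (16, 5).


k = 17 = 10001_2 (binary, LSB first: 10001)
Double-and-add from P = (16, 5):
  bit 0 = 1: acc = O + (16, 5) = (16, 5)
  bit 1 = 0: acc unchanged = (16, 5)
  bit 2 = 0: acc unchanged = (16, 5)
  bit 3 = 0: acc unchanged = (16, 5)
  bit 4 = 1: acc = (16, 5) + (2, 14) = (8, 2)

17P = (8, 2)


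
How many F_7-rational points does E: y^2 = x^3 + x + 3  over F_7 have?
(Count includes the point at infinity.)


For each x in F_7, count y with y^2 = x^3 + 1 x + 3 mod 7:
  x = 4: RHS = 1, y in [1, 6]  -> 2 point(s)
  x = 5: RHS = 0, y in [0]  -> 1 point(s)
  x = 6: RHS = 1, y in [1, 6]  -> 2 point(s)
Affine points: 5. Add the point at infinity: total = 6.

#E(F_7) = 6


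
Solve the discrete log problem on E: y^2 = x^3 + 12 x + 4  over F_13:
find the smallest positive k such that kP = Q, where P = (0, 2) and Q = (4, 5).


Enumerate multiples of P until we hit Q = (4, 5):
  1P = (0, 2)
  2P = (9, 10)
  3P = (8, 1)
  4P = (4, 5)
Match found at i = 4.

k = 4


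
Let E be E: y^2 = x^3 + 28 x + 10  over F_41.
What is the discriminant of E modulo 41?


4 a^3 + 27 b^2 = 4*28^3 + 27*10^2 = 87808 + 2700 = 90508
Delta = -16 * (90508) = -1448128
Delta mod 41 = 33

Delta = 33 (mod 41)


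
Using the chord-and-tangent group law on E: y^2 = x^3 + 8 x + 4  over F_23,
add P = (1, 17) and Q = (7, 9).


P != Q, so use the chord formula.
s = (y2 - y1) / (x2 - x1) = (15) / (6) mod 23 = 14
x3 = s^2 - x1 - x2 mod 23 = 14^2 - 1 - 7 = 4
y3 = s (x1 - x3) - y1 mod 23 = 14 * (1 - 4) - 17 = 10

P + Q = (4, 10)


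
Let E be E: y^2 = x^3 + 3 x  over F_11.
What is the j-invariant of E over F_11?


Delta = -16(4 a^3 + 27 b^2) mod 11 = 10
-1728 * (4 a)^3 = -1728 * (4*3)^3 mod 11 = 10
j = 10 * 10^(-1) mod 11 = 1

j = 1 (mod 11)


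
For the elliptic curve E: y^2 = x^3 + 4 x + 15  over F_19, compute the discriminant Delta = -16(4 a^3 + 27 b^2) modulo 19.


4 a^3 + 27 b^2 = 4*4^3 + 27*15^2 = 256 + 6075 = 6331
Delta = -16 * (6331) = -101296
Delta mod 19 = 12

Delta = 12 (mod 19)


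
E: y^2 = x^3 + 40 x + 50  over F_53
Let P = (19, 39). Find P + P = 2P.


Doubling: s = (3 x1^2 + a) / (2 y1)
s = (3*19^2 + 40) / (2*39) mod 53 = 11
x3 = s^2 - 2 x1 mod 53 = 11^2 - 2*19 = 30
y3 = s (x1 - x3) - y1 mod 53 = 11 * (19 - 30) - 39 = 52

2P = (30, 52)


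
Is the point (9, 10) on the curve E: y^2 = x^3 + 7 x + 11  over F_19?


Check whether y^2 = x^3 + 7 x + 11 (mod 19) for (x, y) = (9, 10).
LHS: y^2 = 10^2 mod 19 = 5
RHS: x^3 + 7 x + 11 = 9^3 + 7*9 + 11 mod 19 = 5
LHS = RHS

Yes, on the curve


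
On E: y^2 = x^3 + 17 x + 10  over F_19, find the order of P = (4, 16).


Compute successive multiples of P until we hit O:
  1P = (4, 16)
  2P = (17, 14)
  3P = (15, 12)
  4P = (5, 12)
  5P = (7, 15)
  6P = (6, 10)
  7P = (18, 7)
  8P = (1, 16)
  ... (continuing to 21P)
  21P = O

ord(P) = 21


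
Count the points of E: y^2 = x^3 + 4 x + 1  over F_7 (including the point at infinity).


For each x in F_7, count y with y^2 = x^3 + 4 x + 1 mod 7:
  x = 0: RHS = 1, y in [1, 6]  -> 2 point(s)
  x = 4: RHS = 4, y in [2, 5]  -> 2 point(s)
Affine points: 4. Add the point at infinity: total = 5.

#E(F_7) = 5


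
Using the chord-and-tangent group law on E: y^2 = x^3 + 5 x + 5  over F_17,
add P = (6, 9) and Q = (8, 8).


P != Q, so use the chord formula.
s = (y2 - y1) / (x2 - x1) = (16) / (2) mod 17 = 8
x3 = s^2 - x1 - x2 mod 17 = 8^2 - 6 - 8 = 16
y3 = s (x1 - x3) - y1 mod 17 = 8 * (6 - 16) - 9 = 13

P + Q = (16, 13)


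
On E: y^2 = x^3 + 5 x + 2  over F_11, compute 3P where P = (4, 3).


k = 3 = 11_2 (binary, LSB first: 11)
Double-and-add from P = (4, 3):
  bit 0 = 1: acc = O + (4, 3) = (4, 3)
  bit 1 = 1: acc = (4, 3) + (8, 2) = (8, 9)

3P = (8, 9)


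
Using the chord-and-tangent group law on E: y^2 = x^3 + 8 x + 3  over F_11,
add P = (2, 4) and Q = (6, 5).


P != Q, so use the chord formula.
s = (y2 - y1) / (x2 - x1) = (1) / (4) mod 11 = 3
x3 = s^2 - x1 - x2 mod 11 = 3^2 - 2 - 6 = 1
y3 = s (x1 - x3) - y1 mod 11 = 3 * (2 - 1) - 4 = 10

P + Q = (1, 10)


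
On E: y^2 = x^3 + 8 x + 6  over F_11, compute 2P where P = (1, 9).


Doubling: s = (3 x1^2 + a) / (2 y1)
s = (3*1^2 + 8) / (2*9) mod 11 = 0
x3 = s^2 - 2 x1 mod 11 = 0^2 - 2*1 = 9
y3 = s (x1 - x3) - y1 mod 11 = 0 * (1 - 9) - 9 = 2

2P = (9, 2)


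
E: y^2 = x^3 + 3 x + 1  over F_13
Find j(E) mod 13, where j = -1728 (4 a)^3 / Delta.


Delta = -16(4 a^3 + 27 b^2) mod 13 = 11
-1728 * (4 a)^3 = -1728 * (4*3)^3 mod 13 = 12
j = 12 * 11^(-1) mod 13 = 7

j = 7 (mod 13)


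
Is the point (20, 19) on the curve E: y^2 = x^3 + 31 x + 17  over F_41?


Check whether y^2 = x^3 + 31 x + 17 (mod 41) for (x, y) = (20, 19).
LHS: y^2 = 19^2 mod 41 = 33
RHS: x^3 + 31 x + 17 = 20^3 + 31*20 + 17 mod 41 = 27
LHS != RHS

No, not on the curve


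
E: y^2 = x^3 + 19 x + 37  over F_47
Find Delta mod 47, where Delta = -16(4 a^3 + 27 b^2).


4 a^3 + 27 b^2 = 4*19^3 + 27*37^2 = 27436 + 36963 = 64399
Delta = -16 * (64399) = -1030384
Delta mod 47 = 44

Delta = 44 (mod 47)


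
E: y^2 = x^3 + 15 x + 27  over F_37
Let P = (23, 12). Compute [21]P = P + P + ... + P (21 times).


k = 21 = 10101_2 (binary, LSB first: 10101)
Double-and-add from P = (23, 12):
  bit 0 = 1: acc = O + (23, 12) = (23, 12)
  bit 1 = 0: acc unchanged = (23, 12)
  bit 2 = 1: acc = (23, 12) + (3, 5) = (4, 15)
  bit 3 = 0: acc unchanged = (4, 15)
  bit 4 = 1: acc = (4, 15) + (2, 19) = (35, 10)

21P = (35, 10)


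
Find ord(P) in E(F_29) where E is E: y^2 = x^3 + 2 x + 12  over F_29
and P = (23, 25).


Compute successive multiples of P until we hit O:
  1P = (23, 25)
  2P = (18, 15)
  3P = (21, 8)
  4P = (21, 21)
  5P = (18, 14)
  6P = (23, 4)
  7P = O

ord(P) = 7


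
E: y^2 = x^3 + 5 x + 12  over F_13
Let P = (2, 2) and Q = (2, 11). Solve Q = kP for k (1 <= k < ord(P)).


Enumerate multiples of P until we hit Q = (2, 11):
  1P = (2, 2)
  2P = (10, 3)
  3P = (0, 8)
  4P = (7, 0)
  5P = (0, 5)
  6P = (10, 10)
  7P = (2, 11)
Match found at i = 7.

k = 7


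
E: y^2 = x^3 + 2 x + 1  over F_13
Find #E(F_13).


For each x in F_13, count y with y^2 = x^3 + 2 x + 1 mod 13:
  x = 0: RHS = 1, y in [1, 12]  -> 2 point(s)
  x = 1: RHS = 4, y in [2, 11]  -> 2 point(s)
  x = 2: RHS = 0, y in [0]  -> 1 point(s)
  x = 8: RHS = 9, y in [3, 10]  -> 2 point(s)
Affine points: 7. Add the point at infinity: total = 8.

#E(F_13) = 8


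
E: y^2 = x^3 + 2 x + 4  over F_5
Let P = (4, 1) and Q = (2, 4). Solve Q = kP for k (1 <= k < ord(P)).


Enumerate multiples of P until we hit Q = (2, 4):
  1P = (4, 1)
  2P = (2, 4)
Match found at i = 2.

k = 2


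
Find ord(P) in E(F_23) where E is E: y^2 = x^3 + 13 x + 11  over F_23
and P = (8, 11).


Compute successive multiples of P until we hit O:
  1P = (8, 11)
  2P = (11, 6)
  3P = (17, 4)
  4P = (4, 14)
  5P = (13, 10)
  6P = (14, 4)
  7P = (3, 10)
  8P = (1, 18)
  ... (continuing to 28P)
  28P = O

ord(P) = 28


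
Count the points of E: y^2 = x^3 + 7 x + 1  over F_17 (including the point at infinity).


For each x in F_17, count y with y^2 = x^3 + 7 x + 1 mod 17:
  x = 0: RHS = 1, y in [1, 16]  -> 2 point(s)
  x = 1: RHS = 9, y in [3, 14]  -> 2 point(s)
  x = 3: RHS = 15, y in [7, 10]  -> 2 point(s)
  x = 4: RHS = 8, y in [5, 12]  -> 2 point(s)
  x = 5: RHS = 8, y in [5, 12]  -> 2 point(s)
  x = 6: RHS = 4, y in [2, 15]  -> 2 point(s)
  x = 7: RHS = 2, y in [6, 11]  -> 2 point(s)
  x = 8: RHS = 8, y in [5, 12]  -> 2 point(s)
  x = 10: RHS = 0, y in [0]  -> 1 point(s)
  x = 11: RHS = 15, y in [7, 10]  -> 2 point(s)
  x = 14: RHS = 4, y in [2, 15]  -> 2 point(s)
  x = 15: RHS = 13, y in [8, 9]  -> 2 point(s)
Affine points: 23. Add the point at infinity: total = 24.

#E(F_17) = 24


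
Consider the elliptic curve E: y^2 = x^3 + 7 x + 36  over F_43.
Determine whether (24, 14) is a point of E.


Check whether y^2 = x^3 + 7 x + 36 (mod 43) for (x, y) = (24, 14).
LHS: y^2 = 14^2 mod 43 = 24
RHS: x^3 + 7 x + 36 = 24^3 + 7*24 + 36 mod 43 = 10
LHS != RHS

No, not on the curve


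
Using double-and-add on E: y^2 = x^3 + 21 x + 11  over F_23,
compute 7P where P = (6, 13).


k = 7 = 111_2 (binary, LSB first: 111)
Double-and-add from P = (6, 13):
  bit 0 = 1: acc = O + (6, 13) = (6, 13)
  bit 1 = 1: acc = (6, 13) + (20, 6) = (3, 20)
  bit 2 = 1: acc = (3, 20) + (22, 9) = (7, 15)

7P = (7, 15)


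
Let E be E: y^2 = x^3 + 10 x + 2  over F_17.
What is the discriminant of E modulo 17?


4 a^3 + 27 b^2 = 4*10^3 + 27*2^2 = 4000 + 108 = 4108
Delta = -16 * (4108) = -65728
Delta mod 17 = 11

Delta = 11 (mod 17)


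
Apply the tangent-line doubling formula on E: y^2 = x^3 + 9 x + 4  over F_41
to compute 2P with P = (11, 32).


Doubling: s = (3 x1^2 + a) / (2 y1)
s = (3*11^2 + 9) / (2*32) mod 41 = 34
x3 = s^2 - 2 x1 mod 41 = 34^2 - 2*11 = 27
y3 = s (x1 - x3) - y1 mod 41 = 34 * (11 - 27) - 32 = 39

2P = (27, 39)


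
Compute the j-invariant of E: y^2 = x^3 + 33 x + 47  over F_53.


Delta = -16(4 a^3 + 27 b^2) mod 53 = 50
-1728 * (4 a)^3 = -1728 * (4*33)^3 mod 53 = 4
j = 4 * 50^(-1) mod 53 = 34

j = 34 (mod 53)


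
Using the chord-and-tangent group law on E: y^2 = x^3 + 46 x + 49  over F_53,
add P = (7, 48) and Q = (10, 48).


P != Q, so use the chord formula.
s = (y2 - y1) / (x2 - x1) = (0) / (3) mod 53 = 0
x3 = s^2 - x1 - x2 mod 53 = 0^2 - 7 - 10 = 36
y3 = s (x1 - x3) - y1 mod 53 = 0 * (7 - 36) - 48 = 5

P + Q = (36, 5)


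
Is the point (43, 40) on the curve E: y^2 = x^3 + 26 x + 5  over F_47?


Check whether y^2 = x^3 + 26 x + 5 (mod 47) for (x, y) = (43, 40).
LHS: y^2 = 40^2 mod 47 = 2
RHS: x^3 + 26 x + 5 = 43^3 + 26*43 + 5 mod 47 = 25
LHS != RHS

No, not on the curve


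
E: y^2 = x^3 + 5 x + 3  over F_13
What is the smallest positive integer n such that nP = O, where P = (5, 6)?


Compute successive multiples of P until we hit O:
  1P = (5, 6)
  2P = (7, 11)
  3P = (4, 3)
  4P = (0, 9)
  5P = (12, 6)
  6P = (9, 7)
  7P = (8, 3)
  8P = (1, 3)
  ... (continuing to 18P)
  18P = O

ord(P) = 18


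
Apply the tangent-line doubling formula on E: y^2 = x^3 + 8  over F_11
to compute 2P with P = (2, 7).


Doubling: s = (3 x1^2 + a) / (2 y1)
s = (3*2^2 + 0) / (2*7) mod 11 = 4
x3 = s^2 - 2 x1 mod 11 = 4^2 - 2*2 = 1
y3 = s (x1 - x3) - y1 mod 11 = 4 * (2 - 1) - 7 = 8

2P = (1, 8)


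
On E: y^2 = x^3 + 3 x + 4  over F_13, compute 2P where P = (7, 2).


k = 2 = 10_2 (binary, LSB first: 01)
Double-and-add from P = (7, 2):
  bit 0 = 0: acc unchanged = O
  bit 1 = 1: acc = O + (11, 4) = (11, 4)

2P = (11, 4)


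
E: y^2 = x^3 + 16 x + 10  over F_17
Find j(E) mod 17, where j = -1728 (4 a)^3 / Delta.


Delta = -16(4 a^3 + 27 b^2) mod 17 = 10
-1728 * (4 a)^3 = -1728 * (4*16)^3 mod 17 = 7
j = 7 * 10^(-1) mod 17 = 16

j = 16 (mod 17)


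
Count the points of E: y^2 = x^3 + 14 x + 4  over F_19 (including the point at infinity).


For each x in F_19, count y with y^2 = x^3 + 14 x + 4 mod 19:
  x = 0: RHS = 4, y in [2, 17]  -> 2 point(s)
  x = 1: RHS = 0, y in [0]  -> 1 point(s)
  x = 3: RHS = 16, y in [4, 15]  -> 2 point(s)
  x = 5: RHS = 9, y in [3, 16]  -> 2 point(s)
  x = 6: RHS = 0, y in [0]  -> 1 point(s)
  x = 8: RHS = 1, y in [1, 18]  -> 2 point(s)
  x = 9: RHS = 4, y in [2, 17]  -> 2 point(s)
  x = 10: RHS = 4, y in [2, 17]  -> 2 point(s)
  x = 11: RHS = 7, y in [8, 11]  -> 2 point(s)
  x = 12: RHS = 0, y in [0]  -> 1 point(s)
  x = 15: RHS = 17, y in [6, 13]  -> 2 point(s)
  x = 16: RHS = 11, y in [7, 12]  -> 2 point(s)
  x = 17: RHS = 6, y in [5, 14]  -> 2 point(s)
Affine points: 23. Add the point at infinity: total = 24.

#E(F_19) = 24


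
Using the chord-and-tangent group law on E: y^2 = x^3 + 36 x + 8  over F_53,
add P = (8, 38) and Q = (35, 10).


P != Q, so use the chord formula.
s = (y2 - y1) / (x2 - x1) = (25) / (27) mod 53 = 50
x3 = s^2 - x1 - x2 mod 53 = 50^2 - 8 - 35 = 19
y3 = s (x1 - x3) - y1 mod 53 = 50 * (8 - 19) - 38 = 48

P + Q = (19, 48)


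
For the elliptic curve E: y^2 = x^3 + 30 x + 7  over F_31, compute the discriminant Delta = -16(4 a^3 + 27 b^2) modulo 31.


4 a^3 + 27 b^2 = 4*30^3 + 27*7^2 = 108000 + 1323 = 109323
Delta = -16 * (109323) = -1749168
Delta mod 31 = 7

Delta = 7 (mod 31)


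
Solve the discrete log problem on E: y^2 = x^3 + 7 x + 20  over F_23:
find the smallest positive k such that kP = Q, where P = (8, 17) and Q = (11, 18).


Enumerate multiples of P until we hit Q = (11, 18):
  1P = (8, 17)
  2P = (10, 20)
  3P = (13, 10)
  4P = (15, 2)
  5P = (6, 5)
  6P = (22, 14)
  7P = (11, 5)
  8P = (20, 8)
  9P = (20, 15)
  10P = (11, 18)
Match found at i = 10.

k = 10


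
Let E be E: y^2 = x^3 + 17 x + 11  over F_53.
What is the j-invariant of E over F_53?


Delta = -16(4 a^3 + 27 b^2) mod 53 = 3
-1728 * (4 a)^3 = -1728 * (4*17)^3 mod 53 = 14
j = 14 * 3^(-1) mod 53 = 40

j = 40 (mod 53)


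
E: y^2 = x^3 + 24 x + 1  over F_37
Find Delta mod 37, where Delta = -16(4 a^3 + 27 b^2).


4 a^3 + 27 b^2 = 4*24^3 + 27*1^2 = 55296 + 27 = 55323
Delta = -16 * (55323) = -885168
Delta mod 37 = 20

Delta = 20 (mod 37)


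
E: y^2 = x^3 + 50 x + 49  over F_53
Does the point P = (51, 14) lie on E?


Check whether y^2 = x^3 + 50 x + 49 (mod 53) for (x, y) = (51, 14).
LHS: y^2 = 14^2 mod 53 = 37
RHS: x^3 + 50 x + 49 = 51^3 + 50*51 + 49 mod 53 = 47
LHS != RHS

No, not on the curve


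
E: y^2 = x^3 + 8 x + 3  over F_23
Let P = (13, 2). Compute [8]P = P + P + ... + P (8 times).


k = 8 = 1000_2 (binary, LSB first: 0001)
Double-and-add from P = (13, 2):
  bit 0 = 0: acc unchanged = O
  bit 1 = 0: acc unchanged = O
  bit 2 = 0: acc unchanged = O
  bit 3 = 1: acc = O + (21, 18) = (21, 18)

8P = (21, 18)


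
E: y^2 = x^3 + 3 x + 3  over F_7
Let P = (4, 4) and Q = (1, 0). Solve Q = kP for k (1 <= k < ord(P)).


Enumerate multiples of P until we hit Q = (1, 0):
  1P = (4, 4)
  2P = (3, 5)
  3P = (1, 0)
Match found at i = 3.

k = 3


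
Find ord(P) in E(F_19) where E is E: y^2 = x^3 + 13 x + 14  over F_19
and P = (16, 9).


Compute successive multiples of P until we hit O:
  1P = (16, 9)
  2P = (10, 17)
  3P = (18, 0)
  4P = (10, 2)
  5P = (16, 10)
  6P = O

ord(P) = 6


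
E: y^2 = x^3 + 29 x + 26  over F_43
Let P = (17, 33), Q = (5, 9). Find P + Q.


P != Q, so use the chord formula.
s = (y2 - y1) / (x2 - x1) = (19) / (31) mod 43 = 2
x3 = s^2 - x1 - x2 mod 43 = 2^2 - 17 - 5 = 25
y3 = s (x1 - x3) - y1 mod 43 = 2 * (17 - 25) - 33 = 37

P + Q = (25, 37)


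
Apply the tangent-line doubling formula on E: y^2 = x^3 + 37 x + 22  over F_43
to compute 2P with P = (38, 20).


Doubling: s = (3 x1^2 + a) / (2 y1)
s = (3*38^2 + 37) / (2*20) mod 43 = 20
x3 = s^2 - 2 x1 mod 43 = 20^2 - 2*38 = 23
y3 = s (x1 - x3) - y1 mod 43 = 20 * (38 - 23) - 20 = 22

2P = (23, 22)


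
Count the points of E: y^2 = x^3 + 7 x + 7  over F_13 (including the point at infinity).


For each x in F_13, count y with y^2 = x^3 + 7 x + 7 mod 13:
  x = 2: RHS = 3, y in [4, 9]  -> 2 point(s)
  x = 3: RHS = 3, y in [4, 9]  -> 2 point(s)
  x = 7: RHS = 9, y in [3, 10]  -> 2 point(s)
  x = 8: RHS = 3, y in [4, 9]  -> 2 point(s)
  x = 12: RHS = 12, y in [5, 8]  -> 2 point(s)
Affine points: 10. Add the point at infinity: total = 11.

#E(F_13) = 11


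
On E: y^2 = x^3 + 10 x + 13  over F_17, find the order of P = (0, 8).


Compute successive multiples of P until we hit O:
  1P = (0, 8)
  2P = (15, 6)
  3P = (3, 6)
  4P = (5, 1)
  5P = (16, 11)
  6P = (10, 5)
  7P = (11, 14)
  8P = (7, 16)
  ... (continuing to 24P)
  24P = O

ord(P) = 24


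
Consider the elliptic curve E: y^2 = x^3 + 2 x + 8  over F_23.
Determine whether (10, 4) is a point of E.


Check whether y^2 = x^3 + 2 x + 8 (mod 23) for (x, y) = (10, 4).
LHS: y^2 = 4^2 mod 23 = 16
RHS: x^3 + 2 x + 8 = 10^3 + 2*10 + 8 mod 23 = 16
LHS = RHS

Yes, on the curve


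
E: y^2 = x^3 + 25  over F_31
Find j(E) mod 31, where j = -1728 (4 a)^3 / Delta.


Delta = -16(4 a^3 + 27 b^2) mod 31 = 10
-1728 * (4 a)^3 = -1728 * (4*0)^3 mod 31 = 0
j = 0 * 10^(-1) mod 31 = 0

j = 0 (mod 31)


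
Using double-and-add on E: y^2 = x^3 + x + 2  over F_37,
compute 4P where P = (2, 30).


k = 4 = 100_2 (binary, LSB first: 001)
Double-and-add from P = (2, 30):
  bit 0 = 0: acc unchanged = O
  bit 1 = 0: acc unchanged = O
  bit 2 = 1: acc = O + (25, 1) = (25, 1)

4P = (25, 1)


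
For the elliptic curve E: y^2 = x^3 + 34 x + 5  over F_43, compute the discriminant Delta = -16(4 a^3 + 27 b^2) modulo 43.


4 a^3 + 27 b^2 = 4*34^3 + 27*5^2 = 157216 + 675 = 157891
Delta = -16 * (157891) = -2526256
Delta mod 43 = 37

Delta = 37 (mod 43)


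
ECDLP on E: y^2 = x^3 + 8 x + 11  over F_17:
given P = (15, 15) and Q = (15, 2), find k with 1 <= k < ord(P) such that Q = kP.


Enumerate multiples of P until we hit Q = (15, 2):
  1P = (15, 15)
  2P = (12, 4)
  3P = (11, 11)
  4P = (9, 8)
  5P = (9, 9)
  6P = (11, 6)
  7P = (12, 13)
  8P = (15, 2)
Match found at i = 8.

k = 8
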